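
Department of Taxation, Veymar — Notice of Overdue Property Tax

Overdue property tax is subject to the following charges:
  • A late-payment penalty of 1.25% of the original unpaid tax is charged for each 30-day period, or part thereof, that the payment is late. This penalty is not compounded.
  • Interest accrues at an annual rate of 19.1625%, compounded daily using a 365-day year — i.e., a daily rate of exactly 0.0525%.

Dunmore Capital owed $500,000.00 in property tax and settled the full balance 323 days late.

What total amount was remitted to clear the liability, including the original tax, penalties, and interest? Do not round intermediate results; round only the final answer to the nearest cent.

$661,124.24

Penalty periods: ⌈323/30⌉ = 11; penalty = 11 × 1.25% × $500,000.00 = $68,750.00
Interest: $500,000.00 × ((1 + 0.000525)^323 − 1) = $500,000.00 × 0.18474848… = $92,374.2419…
Total = $500,000.00 + $68,750.0000 + $92,374.2419… = $661,124.24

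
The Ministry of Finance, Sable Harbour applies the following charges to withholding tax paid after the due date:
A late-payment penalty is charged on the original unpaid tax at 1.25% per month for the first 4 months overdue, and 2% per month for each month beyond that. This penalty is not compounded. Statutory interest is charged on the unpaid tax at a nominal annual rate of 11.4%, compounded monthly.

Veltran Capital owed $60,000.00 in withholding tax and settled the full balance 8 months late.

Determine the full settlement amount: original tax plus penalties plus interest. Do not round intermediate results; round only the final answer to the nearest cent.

$72,514.54

Penalty, months 1–4: 4 × 1.25% × $60,000.00 = $3,000.00
Penalty, months 5–8: 4 × 2% × $60,000.00 = $4,800.00
Interest (11.4%/yr ÷ 12 = 0.95%/month): $60,000.00 × ((1 + 0.0095)^8 − 1) = $4,714.5353…
Total = $60,000.00 + $7,800.0000 + $4,714.5353… = $72,514.54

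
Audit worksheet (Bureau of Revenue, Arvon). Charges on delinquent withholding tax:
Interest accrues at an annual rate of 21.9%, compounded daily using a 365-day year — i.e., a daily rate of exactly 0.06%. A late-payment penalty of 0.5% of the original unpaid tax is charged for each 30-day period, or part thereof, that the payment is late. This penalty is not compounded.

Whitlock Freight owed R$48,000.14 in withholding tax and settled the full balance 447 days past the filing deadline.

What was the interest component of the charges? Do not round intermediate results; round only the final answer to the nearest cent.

Interest: R$48,000.14 × ((1 + 0.0006)^447 − 1) = R$48,000.14 × 0.30750347… = R$14,760.2097…

R$14,760.21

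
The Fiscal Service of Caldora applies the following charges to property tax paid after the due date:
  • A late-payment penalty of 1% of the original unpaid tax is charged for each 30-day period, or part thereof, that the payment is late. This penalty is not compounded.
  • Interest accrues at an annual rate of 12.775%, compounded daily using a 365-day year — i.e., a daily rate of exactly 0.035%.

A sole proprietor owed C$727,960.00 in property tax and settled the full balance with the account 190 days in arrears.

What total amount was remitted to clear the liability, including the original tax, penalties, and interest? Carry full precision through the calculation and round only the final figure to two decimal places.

Penalty periods: ⌈190/30⌉ = 7; penalty = 7 × 1% × C$727,960.00 = C$50,957.20
Interest: C$727,960.00 × ((1 + 0.00035)^190 − 1) = C$727,960.00 × 0.06874853… = C$50,046.1794…
Total = C$727,960.00 + C$50,957.2000 + C$50,046.1794… = C$828,963.38

C$828,963.38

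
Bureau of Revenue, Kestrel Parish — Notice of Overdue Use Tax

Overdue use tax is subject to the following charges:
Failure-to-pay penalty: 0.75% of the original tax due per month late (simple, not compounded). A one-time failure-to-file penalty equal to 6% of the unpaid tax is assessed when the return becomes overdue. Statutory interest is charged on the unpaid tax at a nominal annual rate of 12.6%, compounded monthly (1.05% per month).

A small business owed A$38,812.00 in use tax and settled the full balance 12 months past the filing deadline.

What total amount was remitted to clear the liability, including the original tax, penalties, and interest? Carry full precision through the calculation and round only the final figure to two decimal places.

A$49,816.65

Failure-to-file penalty: 6% × A$38,812.00 = A$2,328.72
Failure-to-pay penalty: 12 × 0.75% × A$38,812.00 = A$3,493.08
Interest: A$38,812.00 × ((1 + 0.0105)^12 − 1) = A$38,812.00 × 0.1335373… = A$5,182.8496…
Total = A$38,812.00 + A$5,821.8000 + A$5,182.8496… = A$49,816.65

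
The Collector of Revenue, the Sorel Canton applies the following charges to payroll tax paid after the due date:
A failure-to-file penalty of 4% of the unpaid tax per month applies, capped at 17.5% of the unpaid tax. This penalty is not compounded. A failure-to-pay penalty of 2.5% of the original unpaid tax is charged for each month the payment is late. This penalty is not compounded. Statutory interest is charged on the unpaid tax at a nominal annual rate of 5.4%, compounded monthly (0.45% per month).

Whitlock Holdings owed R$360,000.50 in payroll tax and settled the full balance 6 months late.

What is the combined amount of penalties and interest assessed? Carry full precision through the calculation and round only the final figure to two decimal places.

R$126,830.18

Failure-to-file: 6 × 4% × R$360,000.50 = R$86,400.12, capped at 17.5% × R$360,000.50 = R$63,000.09…
Failure-to-pay penalty = 2.5% × R$360,000.50 × 6 mo = R$54,000.08…
Interest: R$360,000.50 × ((1 + 0.0045)^6 − 1) = R$360,000.50 × 0.0273056… = R$9,830.0220…
Penalties + interest = R$117,000.1625 + R$9,830.0220… = R$126,830.18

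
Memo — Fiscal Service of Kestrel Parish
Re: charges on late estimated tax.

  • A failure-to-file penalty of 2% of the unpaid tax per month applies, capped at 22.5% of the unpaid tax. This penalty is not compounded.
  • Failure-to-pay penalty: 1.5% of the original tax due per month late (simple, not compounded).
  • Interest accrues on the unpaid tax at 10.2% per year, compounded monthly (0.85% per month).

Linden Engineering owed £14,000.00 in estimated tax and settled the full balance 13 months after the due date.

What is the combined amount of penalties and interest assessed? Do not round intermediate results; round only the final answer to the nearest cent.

Failure-to-file: 13 × 2% × £14,000.00 = £3,640.00, capped at 22.5% × £14,000.00 = £3,150.00
Failure-to-pay penalty: 13 × 1.5% × £14,000.00 = £2,730.00
Interest: £14,000.00 × ((1 + 0.0085)^13 − 1) = £14,000.00 × 0.1163149… = £1,628.4090…
Penalties + interest = £5,880.0000 + £1,628.4090… = £7,508.41

£7,508.41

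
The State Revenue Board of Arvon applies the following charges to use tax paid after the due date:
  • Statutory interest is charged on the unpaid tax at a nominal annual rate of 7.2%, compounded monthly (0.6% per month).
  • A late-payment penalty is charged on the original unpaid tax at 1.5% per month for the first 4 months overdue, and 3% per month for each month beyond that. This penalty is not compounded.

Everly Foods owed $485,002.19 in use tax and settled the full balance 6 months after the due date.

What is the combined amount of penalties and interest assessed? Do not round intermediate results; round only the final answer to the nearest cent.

Penalty, months 1–4: 4 × 1.5% × $485,002.19 = $29,100.13…
Penalty, months 5–6: 2 × 3% × $485,002.19 = $29,100.13…
Interest: $485,002.19 × ((1 + 0.006)^6 − 1) = $485,002.19 × 0.0365443… = $17,724.0847…
Penalties + interest = $58,200.2628 + $17,724.0847… = $75,924.35

$75,924.35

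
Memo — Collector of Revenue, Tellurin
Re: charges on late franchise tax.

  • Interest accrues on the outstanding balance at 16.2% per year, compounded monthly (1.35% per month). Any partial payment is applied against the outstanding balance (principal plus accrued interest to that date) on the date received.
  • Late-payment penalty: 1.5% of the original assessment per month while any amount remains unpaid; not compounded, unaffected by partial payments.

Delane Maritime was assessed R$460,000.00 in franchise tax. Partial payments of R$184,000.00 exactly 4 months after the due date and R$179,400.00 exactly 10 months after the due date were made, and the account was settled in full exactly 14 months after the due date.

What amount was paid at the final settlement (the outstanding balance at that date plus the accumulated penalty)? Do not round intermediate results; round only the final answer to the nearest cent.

Balance at month 4: R$460,000.0000 × (1 + 0.0135)^4 = R$485,347.5524…
After R$184,000.00 payment: R$485,347.5524… − R$184,000.00 = R$301,347.5524…
Balance at month 10: R$301,347.5524… × (1 + 0.0135)^6 = R$326,595.4925…
After R$179,400.00 payment: R$326,595.4925… − R$179,400.00 = R$147,195.4925…
Balance at month 14: R$147,195.4925… × (1 + 0.0135)^4 = R$155,306.4609…
Penalty: 14 × 1.5% × R$460,000.00 = R$96,600.00
Final settlement = outstanding balance + penalty = R$155,306.4609… + R$96,600.00 = R$251,906.46

R$251,906.46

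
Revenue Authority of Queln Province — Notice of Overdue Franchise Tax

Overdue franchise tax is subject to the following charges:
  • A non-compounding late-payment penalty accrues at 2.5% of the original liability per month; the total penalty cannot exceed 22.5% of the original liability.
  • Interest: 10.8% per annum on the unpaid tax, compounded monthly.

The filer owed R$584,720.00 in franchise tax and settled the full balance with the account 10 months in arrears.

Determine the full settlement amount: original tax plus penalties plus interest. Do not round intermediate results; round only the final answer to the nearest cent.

R$771,090.07

Penalty (uncapped): 10 × 2.5% × R$584,720.00 = R$146,180.00; cap = 22.5% × R$584,720.00 = R$131,562.00 → penalty = R$131,562.00
Interest (10.8%/yr ÷ 12 = 0.9%/month): R$584,720.00 × ((1 + 0.009)^10 − 1) = R$54,808.0701…
Total = R$584,720.00 + R$131,562.0000 + R$54,808.0701… = R$771,090.07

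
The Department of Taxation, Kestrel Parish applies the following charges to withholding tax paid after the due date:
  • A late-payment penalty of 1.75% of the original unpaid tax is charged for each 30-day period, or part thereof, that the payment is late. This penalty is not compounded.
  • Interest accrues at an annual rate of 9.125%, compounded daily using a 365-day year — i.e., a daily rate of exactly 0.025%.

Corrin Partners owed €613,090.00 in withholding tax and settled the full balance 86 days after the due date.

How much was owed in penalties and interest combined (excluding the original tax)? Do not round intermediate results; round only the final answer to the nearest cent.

€45,509.70

Penalty periods: ⌈86/30⌉ = 3; penalty = 3 × 1.75% × €613,090.00 = €32,187.23…
Interest: €613,090.00 × ((1 + 0.00025)^86 − 1) = €613,090.00 × 0.02173004… = €13,322.4732…
Penalties + interest = €32,187.2250 + €13,322.4732… = €45,509.70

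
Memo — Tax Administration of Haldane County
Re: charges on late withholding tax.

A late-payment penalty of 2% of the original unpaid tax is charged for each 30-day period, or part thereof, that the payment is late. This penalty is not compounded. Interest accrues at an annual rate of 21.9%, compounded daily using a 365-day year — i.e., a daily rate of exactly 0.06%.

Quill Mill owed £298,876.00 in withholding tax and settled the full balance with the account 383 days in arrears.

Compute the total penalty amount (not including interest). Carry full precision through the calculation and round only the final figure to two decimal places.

Penalty periods: ⌈383/30⌉ = 13; penalty = 13 × 2% × £298,876.00 = £77,707.76

£77,707.76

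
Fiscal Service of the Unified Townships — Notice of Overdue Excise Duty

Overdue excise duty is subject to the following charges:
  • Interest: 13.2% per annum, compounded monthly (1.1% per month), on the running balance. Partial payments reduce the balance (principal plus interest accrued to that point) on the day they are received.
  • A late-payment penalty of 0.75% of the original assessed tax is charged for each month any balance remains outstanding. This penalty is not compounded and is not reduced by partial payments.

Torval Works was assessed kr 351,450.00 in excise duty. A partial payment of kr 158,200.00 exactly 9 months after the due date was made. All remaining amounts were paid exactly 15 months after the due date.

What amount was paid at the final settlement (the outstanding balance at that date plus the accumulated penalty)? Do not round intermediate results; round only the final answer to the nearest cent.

kr 284,730.00

Balance at month 9: kr 351,450.0000 × (1 + 0.011)^9 = kr 387,814.4152…
After kr 158,200.00 payment: kr 387,814.4152… − kr 158,200.00 = kr 229,614.4152…
Balance at month 15: kr 229,614.4152… × (1 + 0.011)^6 = kr 245,191.8798…
Penalty: 15 × 0.75% × kr 351,450.00 = kr 39,538.13…
Final settlement = outstanding balance + penalty = kr 245,191.8798… + kr 39,538.13… = kr 284,730.00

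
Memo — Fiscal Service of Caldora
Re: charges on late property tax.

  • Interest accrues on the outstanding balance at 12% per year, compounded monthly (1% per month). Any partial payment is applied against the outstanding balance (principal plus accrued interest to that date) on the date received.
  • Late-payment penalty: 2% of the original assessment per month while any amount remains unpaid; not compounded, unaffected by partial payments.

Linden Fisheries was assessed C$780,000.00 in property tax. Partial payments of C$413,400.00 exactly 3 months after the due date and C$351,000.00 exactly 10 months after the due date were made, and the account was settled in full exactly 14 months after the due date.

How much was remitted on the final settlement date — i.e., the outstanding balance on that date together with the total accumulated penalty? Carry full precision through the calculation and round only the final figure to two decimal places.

Balance at month 3: C$780,000.0000 × (1 + 0.01)^3 = C$803,634.7800
After C$413,400.00 payment: C$803,634.7800 − C$413,400.00 = C$390,234.7800
Balance at month 10: C$390,234.7800 × (1 + 0.01)^7 = C$418,384.5033…
After C$351,000.00 payment: C$418,384.5033… − C$351,000.00 = C$67,384.5033…
Balance at month 14: C$67,384.5033… × (1 + 0.01)^4 = C$70,120.5843…
Penalty: 14 × 2% × C$780,000.00 = C$218,400.00
Final settlement = outstanding balance + penalty = C$70,120.5843… + C$218,400.00 = C$288,520.58

C$288,520.58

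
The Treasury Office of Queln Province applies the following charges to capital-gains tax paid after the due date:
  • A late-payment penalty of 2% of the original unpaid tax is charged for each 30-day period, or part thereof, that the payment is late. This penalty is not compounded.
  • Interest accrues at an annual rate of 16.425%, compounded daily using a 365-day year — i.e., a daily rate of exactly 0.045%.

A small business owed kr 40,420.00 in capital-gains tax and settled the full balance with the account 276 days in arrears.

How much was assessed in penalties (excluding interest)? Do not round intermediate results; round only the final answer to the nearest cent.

kr 8,084.00

Penalty periods: ⌈276/30⌉ = 10; penalty = 10 × 2% × kr 40,420.00 = kr 8,084.00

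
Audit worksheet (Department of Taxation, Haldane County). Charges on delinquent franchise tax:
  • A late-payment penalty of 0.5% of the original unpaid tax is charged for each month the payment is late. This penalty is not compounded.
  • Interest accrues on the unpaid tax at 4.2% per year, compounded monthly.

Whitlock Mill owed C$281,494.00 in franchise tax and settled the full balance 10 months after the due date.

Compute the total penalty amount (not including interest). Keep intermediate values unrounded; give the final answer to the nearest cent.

Late-payment penalty = 0.5% × C$281,494.00 × 10 mo = C$14,074.70

C$14,074.70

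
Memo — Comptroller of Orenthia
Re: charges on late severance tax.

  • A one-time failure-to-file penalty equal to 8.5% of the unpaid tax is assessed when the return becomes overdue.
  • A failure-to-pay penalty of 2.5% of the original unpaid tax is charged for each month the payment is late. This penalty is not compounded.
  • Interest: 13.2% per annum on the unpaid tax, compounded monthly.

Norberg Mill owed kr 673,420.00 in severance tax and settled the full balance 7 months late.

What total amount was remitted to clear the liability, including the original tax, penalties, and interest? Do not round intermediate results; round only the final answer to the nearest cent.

kr 902,105.42

Failure-to-file penalty: 8.5% × kr 673,420.00 = kr 57,240.70
Failure-to-pay penalty: 7 × 2.5% × kr 673,420.00 = kr 117,848.50
Interest (13.2%/yr ÷ 12 = 1.1%/month): kr 673,420.00 × ((1 + 0.011)^7 − 1) = kr 53,596.2189…
Total = kr 673,420.00 + kr 175,089.2000 + kr 53,596.2189… = kr 902,105.42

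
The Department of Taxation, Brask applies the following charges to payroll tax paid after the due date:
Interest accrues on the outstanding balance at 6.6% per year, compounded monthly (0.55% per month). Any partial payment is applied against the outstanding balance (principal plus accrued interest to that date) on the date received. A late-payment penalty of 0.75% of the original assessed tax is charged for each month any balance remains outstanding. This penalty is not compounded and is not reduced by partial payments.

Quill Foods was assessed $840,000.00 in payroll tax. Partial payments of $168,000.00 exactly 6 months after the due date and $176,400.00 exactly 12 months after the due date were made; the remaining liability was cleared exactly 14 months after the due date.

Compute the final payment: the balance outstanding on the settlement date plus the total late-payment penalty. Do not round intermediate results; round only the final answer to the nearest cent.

$641,362.35

Balance at month 6: $840,000.0000 × (1 + 0.0055)^6 = $868,103.9567…
After $168,000.00 payment: $868,103.9567… − $168,000.00 = $700,103.9567…
Balance at month 12: $700,103.9567… × (1 + 0.0055)^6 = $723,527.3986…
After $176,400.00 payment: $723,527.3986… − $176,400.00 = $547,127.3986…
Balance at month 14: $547,127.3986… × (1 + 0.0055)^2 = $553,162.3506…
Penalty: 14 × 0.75% × $840,000.00 = $88,200.00
Final settlement = outstanding balance + penalty = $553,162.3506… + $88,200.00 = $641,362.35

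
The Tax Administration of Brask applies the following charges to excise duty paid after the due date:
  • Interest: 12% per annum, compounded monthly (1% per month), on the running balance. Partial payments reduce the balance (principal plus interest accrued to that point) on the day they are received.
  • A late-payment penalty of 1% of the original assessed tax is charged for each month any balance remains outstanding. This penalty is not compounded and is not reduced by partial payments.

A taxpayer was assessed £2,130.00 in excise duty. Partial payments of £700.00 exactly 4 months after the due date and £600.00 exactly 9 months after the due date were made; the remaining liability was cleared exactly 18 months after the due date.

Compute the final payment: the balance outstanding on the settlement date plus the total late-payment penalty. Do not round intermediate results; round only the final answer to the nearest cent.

£1,470.35

Balance at month 4: £2,130.0000 × (1 + 0.01)^4 = £2,216.4865…
After £700.00 payment: £2,216.4865… − £700.00 = £1,516.4865…
Balance at month 9: £1,516.4865… × (1 + 0.01)^5 = £1,593.8426…
After £600.00 payment: £1,593.8426… − £600.00 = £993.8426…
Balance at month 18: £993.8426… × (1 + 0.01)^9 = £1,086.9510…
Penalty: 18 × 1% × £2,130.00 = £383.40
Final settlement = outstanding balance + penalty = £1,086.9510… + £383.40 = £1,470.35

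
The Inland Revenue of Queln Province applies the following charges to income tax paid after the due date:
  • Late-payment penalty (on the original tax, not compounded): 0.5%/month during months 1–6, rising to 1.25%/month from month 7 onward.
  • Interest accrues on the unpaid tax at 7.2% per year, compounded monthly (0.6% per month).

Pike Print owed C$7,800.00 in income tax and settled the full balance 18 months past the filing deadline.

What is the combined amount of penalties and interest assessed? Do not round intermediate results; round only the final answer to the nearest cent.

C$2,290.77

Penalty, months 1–6: 6 × 0.5% × C$7,800.00 = C$234.00
Penalty, months 7–18: 12 × 1.25% × C$7,800.00 = C$1,170.00
Interest: C$7,800.00 × ((1 + 0.006)^18 − 1) = C$7,800.00 × 0.1136883… = C$886.7687…
Penalties + interest = C$1,404.0000 + C$886.7687… = C$2,290.77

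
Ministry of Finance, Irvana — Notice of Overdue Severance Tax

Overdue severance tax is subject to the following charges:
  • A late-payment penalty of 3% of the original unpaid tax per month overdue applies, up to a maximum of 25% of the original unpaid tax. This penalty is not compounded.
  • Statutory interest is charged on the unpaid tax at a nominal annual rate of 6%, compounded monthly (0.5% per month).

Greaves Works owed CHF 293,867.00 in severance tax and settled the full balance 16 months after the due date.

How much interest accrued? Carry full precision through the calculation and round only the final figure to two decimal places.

Interest: CHF 293,867.00 × ((1 + 0.005)^16 − 1) = CHF 293,867.00 × 0.0830712… = CHF 24,411.8700…

CHF 24,411.87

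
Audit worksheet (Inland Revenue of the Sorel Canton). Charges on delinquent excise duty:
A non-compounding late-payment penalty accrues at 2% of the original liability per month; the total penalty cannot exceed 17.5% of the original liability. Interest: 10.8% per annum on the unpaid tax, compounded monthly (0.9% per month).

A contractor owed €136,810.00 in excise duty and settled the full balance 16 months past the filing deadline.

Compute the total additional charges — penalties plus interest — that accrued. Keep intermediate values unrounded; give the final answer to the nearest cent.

€45,029.70

Penalty (uncapped): 16 × 2% × €136,810.00 = €43,779.20; cap = 17.5% × €136,810.00 = €23,941.75 → penalty = €23,941.75
Interest: €136,810.00 × ((1 + 0.009)^16 − 1) = €136,810.00 × 0.1541404… = €21,087.9540…
Penalties + interest = €23,941.7500 + €21,087.9540… = €45,029.70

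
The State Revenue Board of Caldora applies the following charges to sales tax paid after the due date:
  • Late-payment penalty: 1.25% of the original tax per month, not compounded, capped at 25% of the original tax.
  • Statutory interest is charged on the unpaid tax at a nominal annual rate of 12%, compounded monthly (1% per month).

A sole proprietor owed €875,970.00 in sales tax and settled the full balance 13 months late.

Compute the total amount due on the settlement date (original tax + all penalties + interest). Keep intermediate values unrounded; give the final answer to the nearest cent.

€1,139,280.70

Penalty: 13 × 1.25% × €875,970.00 = €142,345.13… (below the 25% cap of €218,992.50)
Interest: €875,970.00 × ((1 + 0.01)^13 − 1) = €875,970.00 × 0.1380933… = €120,965.5709…
Total = €875,970.00 + €142,345.1250 + €120,965.5709… = €1,139,280.70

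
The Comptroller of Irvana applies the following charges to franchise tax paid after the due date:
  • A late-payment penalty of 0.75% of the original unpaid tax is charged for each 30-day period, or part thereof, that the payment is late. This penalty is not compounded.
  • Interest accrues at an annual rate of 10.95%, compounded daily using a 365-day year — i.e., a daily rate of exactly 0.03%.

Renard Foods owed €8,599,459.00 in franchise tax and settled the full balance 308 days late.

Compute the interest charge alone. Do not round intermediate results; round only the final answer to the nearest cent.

€832,326.65

Interest: €8,599,459.00 × ((1 + 0.0003)^308 − 1) = €8,599,459.00 × 0.09678826… = €832,326.6493…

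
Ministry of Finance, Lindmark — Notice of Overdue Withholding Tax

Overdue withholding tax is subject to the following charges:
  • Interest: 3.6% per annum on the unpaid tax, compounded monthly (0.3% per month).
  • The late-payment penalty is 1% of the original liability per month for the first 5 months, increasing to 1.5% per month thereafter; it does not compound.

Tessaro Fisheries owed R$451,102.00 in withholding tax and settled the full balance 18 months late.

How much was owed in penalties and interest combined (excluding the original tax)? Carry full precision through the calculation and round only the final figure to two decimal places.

R$135,510.72

Penalty, months 1–5: 5 × 1% × R$451,102.00 = R$22,555.10
Penalty, months 6–18: 13 × 1.5% × R$451,102.00 = R$87,964.89
Interest: R$451,102.00 × ((1 + 0.003)^18 − 1) = R$451,102.00 × 0.0553993… = R$24,990.7269…
Penalties + interest = R$110,519.9900 + R$24,990.7269… = R$135,510.72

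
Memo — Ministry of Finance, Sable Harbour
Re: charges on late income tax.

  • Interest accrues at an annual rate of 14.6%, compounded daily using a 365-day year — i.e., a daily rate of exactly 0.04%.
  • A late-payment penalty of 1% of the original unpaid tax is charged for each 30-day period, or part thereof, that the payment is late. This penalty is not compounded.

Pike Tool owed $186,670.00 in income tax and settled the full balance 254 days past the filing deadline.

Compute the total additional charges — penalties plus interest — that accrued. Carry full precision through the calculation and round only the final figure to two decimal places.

$36,758.71

Penalty periods: ⌈254/30⌉ = 9; penalty = 9 × 1% × $186,670.00 = $16,800.30
Interest: $186,670.00 × ((1 + 0.0004)^254 − 1) = $186,670.00 × 0.10691812… = $19,958.4055…
Penalties + interest = $16,800.3000 + $19,958.4055… = $36,758.71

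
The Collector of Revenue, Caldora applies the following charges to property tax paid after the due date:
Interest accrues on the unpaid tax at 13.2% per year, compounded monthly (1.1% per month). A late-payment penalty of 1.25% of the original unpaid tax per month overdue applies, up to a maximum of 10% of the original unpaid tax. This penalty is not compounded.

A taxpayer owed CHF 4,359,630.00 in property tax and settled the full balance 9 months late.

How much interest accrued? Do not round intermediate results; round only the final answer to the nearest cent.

CHF 451,089.47

Interest: CHF 4,359,630.00 × ((1 + 0.011)^9 − 1) = CHF 4,359,630.00 × 0.1034697… = CHF 451,089.4740…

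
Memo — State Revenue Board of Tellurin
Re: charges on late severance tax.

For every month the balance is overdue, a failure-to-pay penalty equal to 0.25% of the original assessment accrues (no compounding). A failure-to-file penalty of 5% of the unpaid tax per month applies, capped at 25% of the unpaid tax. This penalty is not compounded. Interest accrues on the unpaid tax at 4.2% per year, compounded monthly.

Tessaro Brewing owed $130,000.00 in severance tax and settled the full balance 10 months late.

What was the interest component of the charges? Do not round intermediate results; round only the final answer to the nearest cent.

$4,622.34

Interest (4.2%/yr ÷ 12 = 0.35%/month): $130,000.00 × ((1 + 0.0035)^10 − 1) = $4,622.3355…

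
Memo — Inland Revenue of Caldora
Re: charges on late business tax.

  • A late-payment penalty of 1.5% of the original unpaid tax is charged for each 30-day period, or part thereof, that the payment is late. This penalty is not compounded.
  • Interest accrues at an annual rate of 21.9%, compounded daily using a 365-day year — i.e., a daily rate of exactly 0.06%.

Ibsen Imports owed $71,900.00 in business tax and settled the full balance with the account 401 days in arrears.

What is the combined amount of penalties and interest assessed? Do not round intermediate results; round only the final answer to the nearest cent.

Penalty periods: ⌈401/30⌉ = 14; penalty = 14 × 1.5% × $71,900.00 = $15,099.00
Interest: $71,900.00 × ((1 + 0.0006)^401 − 1) = $71,900.00 × 0.27192035… = $19,551.0735…
Penalties + interest = $15,099.0000 + $19,551.0735… = $34,650.07

$34,650.07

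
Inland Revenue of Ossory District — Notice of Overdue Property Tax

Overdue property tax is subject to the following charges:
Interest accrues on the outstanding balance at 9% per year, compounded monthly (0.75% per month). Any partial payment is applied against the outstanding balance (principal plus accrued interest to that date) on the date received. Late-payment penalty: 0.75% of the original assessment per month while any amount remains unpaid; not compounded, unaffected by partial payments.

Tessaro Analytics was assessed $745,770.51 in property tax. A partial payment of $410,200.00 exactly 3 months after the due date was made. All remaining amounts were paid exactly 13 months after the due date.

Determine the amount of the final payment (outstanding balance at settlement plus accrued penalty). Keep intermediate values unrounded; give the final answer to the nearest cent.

$452,535.16

Balance at month 3: $745,770.5100 × (1 + 0.0075)^3 = $762,676.5099…
After $410,200.00 payment: $762,676.5099… − $410,200.00 = $352,476.5099…
Balance at month 13: $352,476.5099… × (1 + 0.0075)^10 = $379,822.5347…
Penalty: 13 × 0.75% × $745,770.51 = $72,712.62…
Final settlement = outstanding balance + penalty = $379,822.5347… + $72,712.62… = $452,535.16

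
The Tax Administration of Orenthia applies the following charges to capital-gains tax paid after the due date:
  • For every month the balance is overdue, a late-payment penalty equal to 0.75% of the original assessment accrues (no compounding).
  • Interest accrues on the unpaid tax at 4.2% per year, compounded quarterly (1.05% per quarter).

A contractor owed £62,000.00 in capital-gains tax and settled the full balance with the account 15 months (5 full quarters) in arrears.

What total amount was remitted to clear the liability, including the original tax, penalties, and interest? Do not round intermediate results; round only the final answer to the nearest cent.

£72,299.08

Late-payment penalty = 0.75% × £62,000.00 × 15 mo = £6,975.00
Interest: £62,000.00 × ((1 + 0.0105)^5 − 1) = £62,000.00 × 0.0536141… = £3,324.0765…
Total = £62,000.00 + £6,975.0000 + £3,324.0765… = £72,299.08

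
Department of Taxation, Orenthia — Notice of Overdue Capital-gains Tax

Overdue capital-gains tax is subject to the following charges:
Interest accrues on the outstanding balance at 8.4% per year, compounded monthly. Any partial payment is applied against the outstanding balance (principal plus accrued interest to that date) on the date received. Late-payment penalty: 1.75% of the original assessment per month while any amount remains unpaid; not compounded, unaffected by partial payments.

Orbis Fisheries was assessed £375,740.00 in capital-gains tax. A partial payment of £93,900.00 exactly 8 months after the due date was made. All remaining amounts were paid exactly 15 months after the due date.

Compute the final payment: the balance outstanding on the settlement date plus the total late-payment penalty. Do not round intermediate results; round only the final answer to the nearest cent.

Monthly rate = 8.4% ÷ 12 = 0.7%
Balance at month 8: £375,740.0000 × (1 + 0.007)^8 = £397,304.2360…
After £93,900.00 payment: £397,304.2360… − £93,900.00 = £303,404.2360…
Balance at month 15: £303,404.2360… × (1 + 0.007)^7 = £318,586.9145…
Penalty: 15 × 1.75% × £375,740.00 = £98,631.75
Final settlement = outstanding balance + penalty = £318,586.9145… + £98,631.75 = £417,218.66

£417,218.66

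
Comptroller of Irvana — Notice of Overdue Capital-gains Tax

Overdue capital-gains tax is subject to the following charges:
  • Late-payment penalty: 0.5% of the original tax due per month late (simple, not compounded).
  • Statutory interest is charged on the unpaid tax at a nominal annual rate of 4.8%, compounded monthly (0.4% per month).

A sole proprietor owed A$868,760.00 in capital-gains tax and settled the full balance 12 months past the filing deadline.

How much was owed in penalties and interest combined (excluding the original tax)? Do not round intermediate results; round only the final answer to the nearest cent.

Late-payment penalty: 12 × 0.5% × A$868,760.00 = A$52,125.60
Interest: A$868,760.00 × ((1 + 0.004)^12 − 1) = A$868,760.00 × 0.0490702… = A$42,630.2335…
Penalties + interest = A$52,125.6000 + A$42,630.2335… = A$94,755.83

A$94,755.83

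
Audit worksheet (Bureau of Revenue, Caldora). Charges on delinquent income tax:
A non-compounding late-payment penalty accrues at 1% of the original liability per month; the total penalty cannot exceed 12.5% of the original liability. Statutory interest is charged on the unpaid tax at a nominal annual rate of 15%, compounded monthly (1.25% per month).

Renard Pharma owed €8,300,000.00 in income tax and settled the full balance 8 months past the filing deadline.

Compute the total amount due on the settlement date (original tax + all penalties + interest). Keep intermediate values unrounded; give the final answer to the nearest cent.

Penalty: 8 × 1% × €8,300,000.00 = €664,000.00 (below the 12.5% cap of €1,037,500.00)
Interest: €8,300,000.00 × ((1 + 0.0125)^8 − 1) = €8,300,000.00 × 0.1044861… = €867,234.6398…
Total = €8,300,000.00 + €664,000.0000 + €867,234.6398… = €9,831,234.64

€9,831,234.64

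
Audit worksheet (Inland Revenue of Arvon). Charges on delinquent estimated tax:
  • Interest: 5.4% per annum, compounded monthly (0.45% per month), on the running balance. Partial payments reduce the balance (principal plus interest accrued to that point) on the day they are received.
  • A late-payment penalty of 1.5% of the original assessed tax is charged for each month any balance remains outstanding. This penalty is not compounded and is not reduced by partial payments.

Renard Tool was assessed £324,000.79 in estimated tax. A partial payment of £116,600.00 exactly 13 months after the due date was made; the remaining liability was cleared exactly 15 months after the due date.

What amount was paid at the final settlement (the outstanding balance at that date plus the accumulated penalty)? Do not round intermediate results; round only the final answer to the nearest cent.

Balance at month 13: £324,000.7900 × (1 + 0.0045)^13 = £343,475.1353…
After £116,600.00 payment: £343,475.1353… − £116,600.00 = £226,875.1353…
Balance at month 15: £226,875.1353… × (1 + 0.0045)^2 = £228,921.6057…
Penalty: 15 × 1.5% × £324,000.79 = £72,900.18…
Final settlement = outstanding balance + penalty = £228,921.6057… + £72,900.18… = £301,821.78

£301,821.78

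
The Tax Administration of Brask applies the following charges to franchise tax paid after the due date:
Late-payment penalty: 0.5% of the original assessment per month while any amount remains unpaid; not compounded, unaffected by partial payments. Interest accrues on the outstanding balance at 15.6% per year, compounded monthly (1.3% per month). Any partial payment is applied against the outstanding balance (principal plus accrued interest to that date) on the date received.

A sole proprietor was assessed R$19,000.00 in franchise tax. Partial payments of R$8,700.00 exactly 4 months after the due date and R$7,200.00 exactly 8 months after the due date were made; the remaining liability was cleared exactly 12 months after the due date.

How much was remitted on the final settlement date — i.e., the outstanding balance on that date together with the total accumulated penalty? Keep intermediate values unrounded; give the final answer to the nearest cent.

Balance at month 4: R$19,000.0000 × (1 + 0.013)^4 = R$20,007.4335…
After R$8,700.00 payment: R$20,007.4335… − R$8,700.00 = R$11,307.4335…
Balance at month 8: R$11,307.4335… × (1 + 0.013)^4 = R$11,906.9855…
After R$7,200.00 payment: R$11,906.9855… − R$7,200.00 = R$4,706.9855…
Balance at month 12: R$4,706.9855… × (1 + 0.013)^4 = R$4,956.5631…
Penalty: 12 × 0.5% × R$19,000.00 = R$1,140.00
Final settlement = outstanding balance + penalty = R$4,956.5631… + R$1,140.00 = R$6,096.56

R$6,096.56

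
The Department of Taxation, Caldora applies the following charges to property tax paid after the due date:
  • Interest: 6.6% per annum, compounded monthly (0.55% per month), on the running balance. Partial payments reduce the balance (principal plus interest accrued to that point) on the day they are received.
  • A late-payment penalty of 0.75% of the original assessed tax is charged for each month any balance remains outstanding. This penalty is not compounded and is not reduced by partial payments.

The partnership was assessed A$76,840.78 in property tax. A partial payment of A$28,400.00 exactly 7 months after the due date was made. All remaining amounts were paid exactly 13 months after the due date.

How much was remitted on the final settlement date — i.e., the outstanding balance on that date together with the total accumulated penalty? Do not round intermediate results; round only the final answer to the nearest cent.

A$60,661.70

Balance at month 7: A$76,840.7800 × (1 + 0.0055)^7 = A$79,848.4131…
After A$28,400.00 payment: A$79,848.4131… − A$28,400.00 = A$51,448.4131…
Balance at month 13: A$51,448.4131… × (1 + 0.0055)^6 = A$53,169.7273…
Penalty: 13 × 0.75% × A$76,840.78 = A$7,491.98…
Final settlement = outstanding balance + penalty = A$53,169.7273… + A$7,491.98… = A$60,661.70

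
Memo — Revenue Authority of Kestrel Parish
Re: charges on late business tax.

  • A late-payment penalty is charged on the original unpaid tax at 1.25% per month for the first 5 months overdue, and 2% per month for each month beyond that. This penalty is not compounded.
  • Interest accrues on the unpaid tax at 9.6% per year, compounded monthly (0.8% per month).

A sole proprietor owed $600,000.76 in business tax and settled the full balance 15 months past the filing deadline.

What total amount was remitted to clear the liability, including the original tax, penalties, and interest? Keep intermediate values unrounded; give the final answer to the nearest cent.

$833,676.25

Penalty, months 1–5: 5 × 1.25% × $600,000.76 = $37,500.05…
Penalty, months 6–15: 10 × 2% × $600,000.76 = $120,000.15…
Interest: $600,000.76 × ((1 + 0.008)^15 − 1) = $600,000.76 × 0.1269587… = $76,175.2869…
Total = $600,000.76 + $157,500.1995 + $76,175.2869… = $833,676.25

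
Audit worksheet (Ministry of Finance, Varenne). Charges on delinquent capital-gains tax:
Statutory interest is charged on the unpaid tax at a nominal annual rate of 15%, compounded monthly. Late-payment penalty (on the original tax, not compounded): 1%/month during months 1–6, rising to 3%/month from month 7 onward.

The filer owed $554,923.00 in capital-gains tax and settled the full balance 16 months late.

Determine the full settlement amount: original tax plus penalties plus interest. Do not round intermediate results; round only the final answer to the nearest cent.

$876,717.05

Penalty, months 1–6: 6 × 1% × $554,923.00 = $33,295.38
Penalty, months 7–16: 10 × 3% × $554,923.00 = $166,476.90
Interest (15%/yr ÷ 12 = 1.25%/month): $554,923.00 × ((1 + 0.0125)^16 − 1) = $122,021.7675…
Total = $554,923.00 + $199,772.2800 + $122,021.7675… = $876,717.05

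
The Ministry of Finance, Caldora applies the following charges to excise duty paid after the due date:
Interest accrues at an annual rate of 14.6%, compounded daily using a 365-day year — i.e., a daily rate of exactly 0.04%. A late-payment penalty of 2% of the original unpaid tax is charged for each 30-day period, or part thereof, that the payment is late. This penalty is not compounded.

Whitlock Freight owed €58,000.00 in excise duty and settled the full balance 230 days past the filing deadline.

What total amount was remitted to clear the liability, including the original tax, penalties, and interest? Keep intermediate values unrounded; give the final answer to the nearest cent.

€72,867.99

Penalty periods: ⌈230/30⌉ = 8; penalty = 8 × 2% × €58,000.00 = €9,280.00
Interest: €58,000.00 × ((1 + 0.0004)^230 − 1) = €58,000.00 × 0.09634465… = €5,587.9900…
Total = €58,000.00 + €9,280.0000 + €5,587.9900… = €72,867.99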